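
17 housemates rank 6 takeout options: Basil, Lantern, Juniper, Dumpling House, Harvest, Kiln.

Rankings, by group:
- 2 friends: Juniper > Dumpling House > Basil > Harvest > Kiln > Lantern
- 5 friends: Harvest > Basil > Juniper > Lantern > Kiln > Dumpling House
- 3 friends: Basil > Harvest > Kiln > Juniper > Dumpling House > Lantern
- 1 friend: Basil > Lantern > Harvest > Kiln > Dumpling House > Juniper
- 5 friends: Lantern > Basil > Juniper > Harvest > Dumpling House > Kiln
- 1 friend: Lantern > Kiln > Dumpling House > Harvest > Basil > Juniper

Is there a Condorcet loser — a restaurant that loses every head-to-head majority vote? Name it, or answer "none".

Dumpling House

Pairwise majorities:
Basil vs Lantern: Basil, 11–6.
Basil vs Juniper: Basil, 15–2.
Basil vs Dumpling House: 14 to 3, Basil.
Basil vs Harvest: Basil, 11–6.
Basil vs Kiln: Basil is ranked higher on 2+5+3+1+5 = 16 ballots, Kiln on 1. Basil wins 16–1.
Lantern vs Juniper: 1+5+1 = 7 for Lantern, 10 for Juniper — Juniper by 10–7.
Lantern–Dumpling House: Lantern 12–5.
Lantern–Harvest: Harvest 10–7.
Lantern vs Kiln: Lantern, 12–5.
Juniper vs Dumpling House: 2+5+3+5 = 15 for Juniper, 2 for Dumpling House — Juniper by 15–2.
Juniper vs Harvest: 7 to 10, Harvest.
Juniper vs Kiln: Juniper wins 12–5.
Dumpling House vs Harvest: Harvest, 14–3.
Dumpling House vs Kiln: 2+5 = 7 for Dumpling House, 10 for Kiln — Kiln by 10–7.
Harvest–Kiln: Harvest 16–1.
Dumpling House is beaten in every head-to-head and is the Condorcet loser.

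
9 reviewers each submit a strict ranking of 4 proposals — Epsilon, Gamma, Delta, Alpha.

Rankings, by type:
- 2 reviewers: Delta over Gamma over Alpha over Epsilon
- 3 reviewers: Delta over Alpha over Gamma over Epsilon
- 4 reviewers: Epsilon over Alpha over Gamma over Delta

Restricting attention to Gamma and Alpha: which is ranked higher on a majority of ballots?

Ballots ranking Gamma above Alpha: 2.
Ballots ranking Alpha above Gamma: 9 − 2 = 7.
Alpha wins the head-to-head 7–2.

Alpha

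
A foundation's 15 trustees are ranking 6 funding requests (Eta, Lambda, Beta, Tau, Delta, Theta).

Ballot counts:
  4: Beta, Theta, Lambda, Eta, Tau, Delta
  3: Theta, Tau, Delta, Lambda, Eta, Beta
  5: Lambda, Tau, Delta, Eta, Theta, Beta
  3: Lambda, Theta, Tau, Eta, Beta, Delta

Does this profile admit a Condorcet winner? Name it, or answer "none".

Lambda

Head-to-head results (15 reviewers):
Eta vs Lambda: 0 for Eta, 15 for Lambda — Lambda by 15–0.
Eta vs Beta: 3+5+3 = 11 for Eta, 4 for Beta — Eta by 11–4.
Eta vs Tau: 4 to 11, Tau.
Eta vs Delta: Eta preferred on 4+3 = 7 ballots; Delta wins 8–7.
Eta vs Theta: 5 for Eta, 10 for Theta — Theta by 10–5.
Lambda vs Beta: 3+5+3 = 11 for Lambda, 4 for Beta — Lambda by 11–4.
Lambda vs Tau: 4+5+3 = 12 for Lambda, 3 for Tau — Lambda by 12–3.
Lambda vs Delta: Lambda preferred on 4+5+3 = 12 ballots; Lambda wins 12–3.
Lambda vs Theta: 5+3 = 8 for Lambda, 7 for Theta — Lambda by 8–7.
Beta vs Tau: 4 to 11, Tau.
Beta vs Delta: Beta is ranked higher on 4+3 = 7 ballots, Delta on 8. Delta wins 8–7.
Beta vs Theta: 4 for Beta, 11 for Theta — Theta by 11–4.
Tau vs Delta: Tau is ranked higher on 4+3+5+3 = 15 ballots, Delta on 0. Tau wins 15–0.
Tau vs Theta: Tau preferred on 5 ballots; Theta wins 10–5.
Delta vs Theta: 5 to 10, Theta.
Lambda beats each of Eta, Beta, Tau, Delta, Theta — Lambda is the Condorcet winner.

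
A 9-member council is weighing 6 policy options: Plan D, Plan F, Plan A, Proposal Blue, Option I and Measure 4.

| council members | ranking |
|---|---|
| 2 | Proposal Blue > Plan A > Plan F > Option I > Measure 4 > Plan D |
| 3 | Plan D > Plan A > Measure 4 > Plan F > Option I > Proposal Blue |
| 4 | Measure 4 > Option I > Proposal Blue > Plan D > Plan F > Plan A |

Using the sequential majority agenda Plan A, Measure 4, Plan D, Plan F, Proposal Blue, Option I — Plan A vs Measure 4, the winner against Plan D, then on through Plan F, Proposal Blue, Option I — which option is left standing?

Round 1: Plan A vs Measure 4 — 5–4, Plan A advances.
Round 2: Plan A vs Plan D — 2–7, Plan D advances.
Round 3: Plan D vs Plan F — 7–2, Plan D advances.
Round 4: Plan D vs Proposal Blue — 3–6, Proposal Blue advances.
Round 5: Proposal Blue vs Option I — 2–7, Option I advances.
The agenda winner is Option I.

Option I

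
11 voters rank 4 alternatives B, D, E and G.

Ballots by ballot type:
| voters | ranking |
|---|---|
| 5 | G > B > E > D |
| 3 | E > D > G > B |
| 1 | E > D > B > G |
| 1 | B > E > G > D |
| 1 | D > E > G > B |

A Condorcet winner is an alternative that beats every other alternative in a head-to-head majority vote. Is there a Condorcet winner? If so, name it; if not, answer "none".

none

Head-to-head results (11 voters):
B vs D: 5+1 = 6 for B, 5 for D — B by 6–5.
B vs E: B is ranked higher on 5+1 = 6 ballots, E on 5. B wins 6–5.
B vs G: B preferred on 1+1 = 2 ballots; G wins 9–2.
D vs E: 1 to 10, E.
D vs G: D is ranked higher on 3+1+1 = 5 ballots, G on 6. G wins 6–5.
E vs G: E preferred on 3+1+1+1 = 6 ballots; E wins 6–5.
Every alternative loses at least once (B loses to G; D loses to B; E loses to B; G loses to E). The majority relation contains the cycle B beats E beats G beats B, so there is no Condorcet winner.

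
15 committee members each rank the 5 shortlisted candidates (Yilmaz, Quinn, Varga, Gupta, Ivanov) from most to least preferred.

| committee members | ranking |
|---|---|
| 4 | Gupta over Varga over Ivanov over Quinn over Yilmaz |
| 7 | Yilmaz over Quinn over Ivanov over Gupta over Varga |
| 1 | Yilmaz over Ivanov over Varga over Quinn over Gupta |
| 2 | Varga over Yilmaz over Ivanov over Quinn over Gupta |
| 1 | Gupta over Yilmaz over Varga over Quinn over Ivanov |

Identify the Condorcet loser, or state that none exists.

none

Pairwise majorities:
Yilmaz vs Quinn: 7+1+2+1 = 11 for Yilmaz, 4 for Quinn — Yilmaz by 11–4.
Yilmaz vs Varga: 7+1+1 = 9 for Yilmaz, 6 for Varga — Yilmaz by 9–6.
Yilmaz vs Gupta: 10 to 5, Yilmaz.
Yilmaz vs Ivanov: Yilmaz preferred on 7+1+2+1 = 11 ballots; Yilmaz wins 11–4.
Quinn vs Varga: Varga, 8–7.
Quinn vs Gupta: Quinn wins 10–5.
Quinn vs Ivanov: Quinn preferred on 7+1 = 8 ballots; Quinn wins 8–7.
Varga vs Gupta: Varga is ranked higher on 1+2 = 3 ballots, Gupta on 12. Gupta wins 12–3.
Varga vs Ivanov: Ivanov, 8–7.
Gupta vs Ivanov: 4+1 = 5 for Gupta, 10 for Ivanov — Ivanov by 10–5.
Each candidate has at least one pairwise win (Yilmaz beats Quinn; Quinn beats Gupta; Varga beats Quinn; Gupta beats Varga; Ivanov beats Varga) — no Condorcet loser.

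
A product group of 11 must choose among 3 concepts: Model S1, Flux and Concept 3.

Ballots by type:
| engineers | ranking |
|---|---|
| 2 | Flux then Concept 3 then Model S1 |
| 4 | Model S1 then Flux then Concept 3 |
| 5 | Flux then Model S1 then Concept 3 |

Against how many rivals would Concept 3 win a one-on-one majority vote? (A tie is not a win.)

0

Concept 3 against each rival (11 engineers):
Concept 3 vs Model S1: 2 for Concept 3, 9 for Model S1 — Model S1 by 9–2.
Concept 3 vs Flux: 0 for Concept 3, 11 for Flux — Flux by 11–0.
Concept 3 beats no one; loses to Model S1, Flux — 0 pairwise wins.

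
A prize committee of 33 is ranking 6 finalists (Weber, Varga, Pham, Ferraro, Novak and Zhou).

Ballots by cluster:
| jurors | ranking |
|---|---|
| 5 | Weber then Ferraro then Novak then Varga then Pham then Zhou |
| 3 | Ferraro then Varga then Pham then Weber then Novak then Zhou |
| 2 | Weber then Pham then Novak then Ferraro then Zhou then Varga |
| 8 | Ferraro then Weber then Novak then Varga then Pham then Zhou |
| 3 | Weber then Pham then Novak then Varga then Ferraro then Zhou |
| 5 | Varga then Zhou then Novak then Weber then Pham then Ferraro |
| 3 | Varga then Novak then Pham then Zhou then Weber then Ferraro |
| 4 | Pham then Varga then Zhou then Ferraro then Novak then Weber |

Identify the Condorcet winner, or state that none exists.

Weber

Head-to-head results (33 jurors):
Weber vs Varga: 5+2+8+3 = 18 for Weber, 15 for Varga — Weber by 18–15.
Weber vs Pham: 23 to 10, Weber.
Weber vs Ferraro: 18 to 15, Weber.
Weber vs Novak: 21 to 12, Weber.
Weber vs Zhou: Weber preferred on 5+3+2+8+3 = 21 ballots; Weber wins 21–12.
Varga vs Pham: 5+3+8+5+3 = 24 for Varga, 9 for Pham — Varga by 24–9.
Varga vs Ferraro: 3+5+3+4 = 15 for Varga, 18 for Ferraro — Ferraro by 18–15.
Varga vs Novak: 3+5+3+4 = 15 for Varga, 18 for Novak — Novak by 18–15.
Varga vs Zhou: Varga preferred on 31 ballots; Varga wins 31–2.
Pham vs Ferraro: 17 to 16, Pham.
Pham vs Novak: 12 to 21, Novak.
Pham vs Zhou: 28 to 5, Pham.
Ferraro vs Novak: 5+3+8+4 = 20 for Ferraro, 13 for Novak — Ferraro by 20–13.
Ferraro vs Zhou: 21 to 12, Ferraro.
Novak vs Zhou: Novak preferred on 5+3+2+8+3+3 = 24 ballots; Novak wins 24–9.
Weber defeats every rival head-to-head and is the Condorcet winner.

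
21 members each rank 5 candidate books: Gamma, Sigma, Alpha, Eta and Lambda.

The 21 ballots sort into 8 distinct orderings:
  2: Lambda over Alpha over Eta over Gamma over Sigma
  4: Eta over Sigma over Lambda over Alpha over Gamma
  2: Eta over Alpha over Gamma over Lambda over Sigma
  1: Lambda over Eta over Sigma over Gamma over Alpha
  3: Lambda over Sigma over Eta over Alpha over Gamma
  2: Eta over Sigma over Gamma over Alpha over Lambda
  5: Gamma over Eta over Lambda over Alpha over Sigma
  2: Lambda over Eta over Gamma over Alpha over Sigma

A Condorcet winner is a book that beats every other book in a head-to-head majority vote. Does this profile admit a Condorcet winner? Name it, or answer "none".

Head-to-head results (21 members):
Gamma vs Sigma: 2+2+5+2 = 11 for Gamma, 10 for Sigma — Gamma by 11–10.
Gamma vs Alpha: Gamma is ranked higher on 1+2+5+2 = 10 ballots, Alpha on 11. Alpha wins 11–10.
Gamma vs Eta: Gamma is ranked higher on 5 ballots, Eta on 16. Eta wins 16–5.
Gamma vs Lambda: 2+2+5 = 9 for Gamma, 12 for Lambda — Lambda by 12–9.
Sigma vs Alpha: Sigma is ranked higher on 4+1+3+2 = 10 ballots, Alpha on 11. Alpha wins 11–10.
Sigma vs Eta: Sigma is ranked higher on 3 ballots, Eta on 18. Eta wins 18–3.
Sigma vs Lambda: 4+2 = 6 for Sigma, 15 for Lambda — Lambda by 15–6.
Alpha vs Eta: Alpha is ranked higher on 2 ballots, Eta on 19. Eta wins 19–2.
Alpha vs Lambda: Alpha is ranked higher on 2+2 = 4 ballots, Lambda on 17. Lambda wins 17–4.
Eta vs Lambda: Eta preferred on 4+2+2+5 = 13 ballots; Eta wins 13–8.
Eta wins every pairwise contest, so Eta is the Condorcet winner.

Eta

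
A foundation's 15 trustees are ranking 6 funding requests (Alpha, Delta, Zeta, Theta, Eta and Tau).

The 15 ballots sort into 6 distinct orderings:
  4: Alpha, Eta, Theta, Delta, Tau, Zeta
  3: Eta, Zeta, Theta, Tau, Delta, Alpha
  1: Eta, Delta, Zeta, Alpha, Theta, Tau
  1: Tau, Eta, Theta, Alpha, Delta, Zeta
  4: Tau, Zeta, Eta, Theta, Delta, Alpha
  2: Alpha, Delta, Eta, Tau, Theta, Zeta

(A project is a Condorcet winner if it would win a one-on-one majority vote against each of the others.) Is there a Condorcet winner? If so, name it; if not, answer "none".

Head-to-head results (15 reviewers):
Alpha–Delta: Delta 8–7.
Alpha vs Zeta: Zeta wins 8–7.
Alpha–Theta: Theta 8–7.
Alpha–Eta: Eta 9–6.
Alpha–Tau: Tau 8–7.
Delta vs Zeta: Delta, 8–7.
Delta vs Theta: Theta wins 12–3.
Delta vs Eta: Eta wins 13–2.
Delta vs Tau: Tau, 8–7.
Zeta–Theta: Zeta 8–7.
Zeta–Eta: Eta 11–4.
Zeta–Tau: Tau 11–4.
Theta–Eta: Eta 15–0.
Theta vs Tau: Theta wins 8–7.
Eta vs Tau: Eta, 10–5.
Only Eta has no losses; Eta is the Condorcet winner.

Eta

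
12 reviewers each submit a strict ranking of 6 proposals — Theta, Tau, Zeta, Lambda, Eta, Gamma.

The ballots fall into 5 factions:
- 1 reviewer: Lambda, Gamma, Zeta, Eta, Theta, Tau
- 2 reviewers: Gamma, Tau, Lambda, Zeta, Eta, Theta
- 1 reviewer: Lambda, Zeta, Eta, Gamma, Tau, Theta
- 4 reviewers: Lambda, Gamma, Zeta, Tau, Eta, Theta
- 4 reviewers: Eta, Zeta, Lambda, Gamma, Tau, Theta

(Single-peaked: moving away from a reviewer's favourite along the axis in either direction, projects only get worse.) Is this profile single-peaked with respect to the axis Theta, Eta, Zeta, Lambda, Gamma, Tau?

yes

Axis positions: Theta=1, Eta=2, Zeta=3, Lambda=4, Gamma=5, Tau=6.
Faction 1 (peak Lambda at position 4): ranking walks positions 4-5-3-2-1-6, expanding outward from the peak — single-peaked.
Faction 2 (peak Gamma at position 5): ranking walks positions 5-6-4-3-2-1, expanding outward from the peak — single-peaked.
Faction 3 (peak Lambda at position 4): ranking walks positions 4-3-2-5-6-1, expanding outward from the peak — single-peaked.
Faction 4 (peak Lambda at position 4): ranking walks positions 4-5-3-6-2-1, expanding outward from the peak — single-peaked.
Faction 5 (peak Eta at position 2): ranking walks positions 2-3-4-5-6-1, expanding outward from the peak — single-peaked.
Every ranking is single-peaked on this axis.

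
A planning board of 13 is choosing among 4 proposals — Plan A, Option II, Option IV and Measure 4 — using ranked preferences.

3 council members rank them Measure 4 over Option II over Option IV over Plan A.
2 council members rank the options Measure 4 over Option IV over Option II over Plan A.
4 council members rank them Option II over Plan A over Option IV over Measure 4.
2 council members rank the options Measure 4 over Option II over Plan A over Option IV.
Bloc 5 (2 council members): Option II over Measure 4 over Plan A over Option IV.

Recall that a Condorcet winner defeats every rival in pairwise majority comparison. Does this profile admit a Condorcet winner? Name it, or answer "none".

Measure 4

Pairwise majorities:
Plan A–Option II: Option II 13–0.
Plan A–Option IV: Plan A 8–5.
Plan A vs Measure 4: Measure 4 wins 9–4.
Option II vs Option IV: Option II wins 11–2.
Option II vs Measure 4: Measure 4 wins 7–6.
Option IV vs Measure 4: Measure 4, 9–4.
Only Measure 4 has no losses; Measure 4 is the Condorcet winner.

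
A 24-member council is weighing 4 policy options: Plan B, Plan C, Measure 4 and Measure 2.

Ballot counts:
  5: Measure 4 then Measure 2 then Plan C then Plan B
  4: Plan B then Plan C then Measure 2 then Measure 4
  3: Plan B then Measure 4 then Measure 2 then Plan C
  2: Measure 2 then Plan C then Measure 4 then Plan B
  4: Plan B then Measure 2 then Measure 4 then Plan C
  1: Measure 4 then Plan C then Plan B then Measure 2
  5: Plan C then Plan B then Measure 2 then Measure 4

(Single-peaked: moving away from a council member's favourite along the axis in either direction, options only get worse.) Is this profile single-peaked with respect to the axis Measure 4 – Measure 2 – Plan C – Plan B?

no

Axis positions: Measure 4=1, Measure 2=2, Plan C=3, Plan B=4.
Cluster 1 (peak Measure 4 at position 1): ranking walks positions 1-2-3-4, expanding outward from the peak — single-peaked.
Cluster 2 (peak Plan B at position 4): ranking walks positions 4-3-2-1, expanding outward from the peak — single-peaked.
Cluster 3: ranking walks positions 4-1-2-3; Measure 4 is ranked above Plan C even though Plan C lies between Measure 4 and the peak Plan B on the axis — preferences dip and rise again. Not single-peaked.
Cluster 4 (peak Measure 2 at position 2): ranking walks positions 2-3-1-4, expanding outward from the peak — single-peaked.
Cluster 5: ranking walks positions 4-2-1-3; Measure 2 is ranked above Plan C even though Plan C lies between Measure 2 and the peak Plan B on the axis — preferences dip and rise again. Not single-peaked.
Cluster 6: ranking walks positions 1-3-4-2; Plan C is ranked above Measure 2 even though Measure 2 lies between Plan C and the peak Measure 4 on the axis — preferences dip and rise again. Not single-peaked.
Cluster 7 (peak Plan C at position 3): ranking walks positions 3-4-2-1, expanding outward from the peak — single-peaked.
Cluster 3 violates single-peakedness, so the profile is not single-peaked on this axis.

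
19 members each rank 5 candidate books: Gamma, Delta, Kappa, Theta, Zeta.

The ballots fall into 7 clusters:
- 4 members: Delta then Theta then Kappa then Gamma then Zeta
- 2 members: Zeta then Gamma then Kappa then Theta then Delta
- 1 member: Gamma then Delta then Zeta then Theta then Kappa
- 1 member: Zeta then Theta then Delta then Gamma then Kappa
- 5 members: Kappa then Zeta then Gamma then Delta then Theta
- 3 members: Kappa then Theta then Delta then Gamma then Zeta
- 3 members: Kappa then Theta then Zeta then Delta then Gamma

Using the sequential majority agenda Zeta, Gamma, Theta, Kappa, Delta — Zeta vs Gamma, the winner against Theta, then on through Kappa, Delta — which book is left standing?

Round 1: Zeta vs Gamma — 11–8, Zeta advances.
Round 2: Zeta vs Theta — 9–10, Theta advances.
Round 3: Theta vs Kappa — 6–13, Kappa advances.
Round 4: Kappa vs Delta — 13–6, Kappa advances.
The agenda winner is Kappa.

Kappa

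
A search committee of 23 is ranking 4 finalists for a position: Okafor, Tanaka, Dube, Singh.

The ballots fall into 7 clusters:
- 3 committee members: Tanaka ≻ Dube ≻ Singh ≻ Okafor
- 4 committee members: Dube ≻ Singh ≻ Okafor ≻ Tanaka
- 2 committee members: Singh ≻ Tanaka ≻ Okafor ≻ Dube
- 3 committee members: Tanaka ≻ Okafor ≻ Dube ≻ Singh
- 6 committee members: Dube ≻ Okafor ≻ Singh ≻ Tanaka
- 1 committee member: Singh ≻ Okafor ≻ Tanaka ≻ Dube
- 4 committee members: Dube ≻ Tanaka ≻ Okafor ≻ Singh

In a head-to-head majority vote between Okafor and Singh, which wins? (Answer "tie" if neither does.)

Okafor

Ballots ranking Okafor above Singh: 3 + 6 + 4 = 13.
Ballots ranking Singh above Okafor: 23 − 13 = 10.
Okafor wins the head-to-head 13–10.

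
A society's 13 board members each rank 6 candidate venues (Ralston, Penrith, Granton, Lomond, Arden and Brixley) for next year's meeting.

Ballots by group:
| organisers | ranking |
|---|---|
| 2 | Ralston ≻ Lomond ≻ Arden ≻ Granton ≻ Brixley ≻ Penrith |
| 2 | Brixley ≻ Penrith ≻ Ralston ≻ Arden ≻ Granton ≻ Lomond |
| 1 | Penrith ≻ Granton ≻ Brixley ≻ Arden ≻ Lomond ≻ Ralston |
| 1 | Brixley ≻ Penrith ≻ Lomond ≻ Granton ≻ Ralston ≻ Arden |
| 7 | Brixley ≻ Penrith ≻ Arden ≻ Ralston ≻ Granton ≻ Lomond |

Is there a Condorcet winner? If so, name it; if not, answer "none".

Brixley

Pairwise majorities:
Ralston–Penrith: Penrith 11–2.
Ralston vs Granton: Ralston, 11–2.
Ralston vs Lomond: Ralston wins 11–2.
Ralston vs Arden: Arden wins 8–5.
Ralston–Brixley: Brixley 11–2.
Penrith–Granton: Penrith 11–2.
Penrith–Lomond: Penrith 11–2.
Penrith vs Arden: Penrith wins 11–2.
Penrith vs Brixley: Brixley, 12–1.
Granton vs Lomond: Granton wins 10–3.
Granton–Arden: Arden 11–2.
Granton–Brixley: Brixley 10–3.
Lomond–Arden: Arden 10–3.
Lomond–Brixley: Brixley 11–2.
Arden vs Brixley: Brixley, 11–2.
Only Brixley has no losses; Brixley is the Condorcet winner.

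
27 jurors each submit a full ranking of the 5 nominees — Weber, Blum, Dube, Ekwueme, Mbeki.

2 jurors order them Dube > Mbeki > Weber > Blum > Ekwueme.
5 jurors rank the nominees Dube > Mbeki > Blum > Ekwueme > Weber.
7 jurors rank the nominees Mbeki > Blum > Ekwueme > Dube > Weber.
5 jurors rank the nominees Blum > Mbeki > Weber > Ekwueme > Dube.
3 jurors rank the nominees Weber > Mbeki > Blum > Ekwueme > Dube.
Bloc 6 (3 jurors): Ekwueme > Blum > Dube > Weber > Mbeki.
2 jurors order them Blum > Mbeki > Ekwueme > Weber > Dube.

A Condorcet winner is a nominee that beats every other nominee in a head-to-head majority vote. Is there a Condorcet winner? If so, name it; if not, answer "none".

Mbeki

Head-to-head results (27 jurors):
Weber vs Blum: Blum, 22–5.
Weber vs Dube: Dube, 17–10.
Weber vs Ekwueme: 2+5+3 = 10 for Weber, 17 for Ekwueme — Ekwueme by 17–10.
Weber vs Mbeki: Weber is ranked higher on 3+3 = 6 ballots, Mbeki on 21. Mbeki wins 21–6.
Blum vs Dube: Blum wins 20–7.
Blum vs Ekwueme: Blum is ranked higher on 2+5+7+5+3+2 = 24 ballots, Ekwueme on 3. Blum wins 24–3.
Blum vs Mbeki: 5+3+2 = 10 for Blum, 17 for Mbeki — Mbeki by 17–10.
Dube vs Ekwueme: Dube is ranked higher on 2+5 = 7 ballots, Ekwueme on 20. Ekwueme wins 20–7.
Dube vs Mbeki: Mbeki, 17–10.
Ekwueme vs Mbeki: Mbeki wins 24–3.
Mbeki defeats every rival head-to-head and is the Condorcet winner.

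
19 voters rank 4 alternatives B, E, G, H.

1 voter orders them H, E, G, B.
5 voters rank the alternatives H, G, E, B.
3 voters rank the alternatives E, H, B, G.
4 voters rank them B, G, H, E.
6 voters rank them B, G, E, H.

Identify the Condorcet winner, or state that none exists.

Check each pair by majority over 19 ballots:
B vs E: B preferred on 4+6 = 10 ballots; B wins 10–9.
B vs G: B is ranked higher on 3+4+6 = 13 ballots, G on 6. B wins 13–6.
B vs H: B preferred on 4+6 = 10 ballots; B wins 10–9.
E vs G: 1+3 = 4 for E, 15 for G — G by 15–4.
E vs H: E preferred on 3+6 = 9 ballots; H wins 10–9.
G vs H: G preferred on 4+6 = 10 ballots; G wins 10–9.
B wins every pairwise contest, so B is the Condorcet winner.

B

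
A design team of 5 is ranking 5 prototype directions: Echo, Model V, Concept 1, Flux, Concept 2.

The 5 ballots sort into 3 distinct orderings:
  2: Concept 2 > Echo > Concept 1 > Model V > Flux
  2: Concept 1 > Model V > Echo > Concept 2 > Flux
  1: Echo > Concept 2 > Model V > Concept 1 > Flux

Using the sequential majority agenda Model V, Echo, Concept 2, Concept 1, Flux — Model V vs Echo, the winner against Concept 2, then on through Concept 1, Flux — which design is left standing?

Round 1: Model V vs Echo — 2–3, Echo advances.
Round 2: Echo vs Concept 2 — 3–2, Echo advances.
Round 3: Echo vs Concept 1 — 3–2, Echo advances.
Round 4: Echo vs Flux — 5–0, Echo advances.
Echo survives the agenda.

Echo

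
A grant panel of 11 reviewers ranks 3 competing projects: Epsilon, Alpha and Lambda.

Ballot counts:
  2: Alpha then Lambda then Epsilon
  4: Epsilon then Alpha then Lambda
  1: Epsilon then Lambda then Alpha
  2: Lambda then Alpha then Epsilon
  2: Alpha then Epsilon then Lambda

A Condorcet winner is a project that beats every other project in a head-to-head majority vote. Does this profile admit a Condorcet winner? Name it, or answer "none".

Alpha

Head-to-head results (11 reviewers):
Epsilon vs Alpha: Alpha wins 6–5.
Epsilon–Lambda: Epsilon 7–4.
Alpha vs Lambda: Alpha, 8–3.
Alpha beats each of Epsilon, Lambda — Alpha is the Condorcet winner.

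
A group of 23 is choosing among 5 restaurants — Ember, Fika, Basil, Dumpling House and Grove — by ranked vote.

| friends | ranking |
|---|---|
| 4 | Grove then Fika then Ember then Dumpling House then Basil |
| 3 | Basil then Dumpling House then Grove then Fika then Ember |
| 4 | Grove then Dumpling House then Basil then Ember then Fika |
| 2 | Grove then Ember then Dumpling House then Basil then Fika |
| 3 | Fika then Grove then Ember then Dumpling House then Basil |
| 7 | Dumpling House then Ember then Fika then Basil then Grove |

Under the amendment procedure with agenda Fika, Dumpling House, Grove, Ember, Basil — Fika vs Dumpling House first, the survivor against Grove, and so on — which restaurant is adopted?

Grove

Round 1: Fika vs Dumpling House — 7–16, Dumpling House advances.
Round 2: Dumpling House vs Grove — 10–13, Grove advances.
Round 3: Grove vs Ember — 16–7, Grove advances.
Round 4: Grove vs Basil — 13–10, Grove advances.
Grove survives the agenda.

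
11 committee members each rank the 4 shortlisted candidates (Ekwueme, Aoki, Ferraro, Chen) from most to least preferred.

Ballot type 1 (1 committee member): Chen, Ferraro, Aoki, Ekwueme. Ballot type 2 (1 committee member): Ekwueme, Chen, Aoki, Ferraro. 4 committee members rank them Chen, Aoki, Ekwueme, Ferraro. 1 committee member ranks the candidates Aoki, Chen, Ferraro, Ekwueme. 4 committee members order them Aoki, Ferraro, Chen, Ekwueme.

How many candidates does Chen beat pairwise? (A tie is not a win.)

Chen against each rival (11 committee members):
Chen vs Ekwueme: Chen preferred on 1+4+1+4 = 10 ballots; Chen wins 10–1.
Chen vs Aoki: Chen is ranked higher on 1+1+4 = 6 ballots, Aoki on 5. Chen wins 6–5.
Chen vs Ferraro: 1+1+4+1 = 7 for Chen, 4 for Ferraro — Chen by 7–4.
Chen beats Ekwueme, Aoki, Ferraro — 3 pairwise wins.

3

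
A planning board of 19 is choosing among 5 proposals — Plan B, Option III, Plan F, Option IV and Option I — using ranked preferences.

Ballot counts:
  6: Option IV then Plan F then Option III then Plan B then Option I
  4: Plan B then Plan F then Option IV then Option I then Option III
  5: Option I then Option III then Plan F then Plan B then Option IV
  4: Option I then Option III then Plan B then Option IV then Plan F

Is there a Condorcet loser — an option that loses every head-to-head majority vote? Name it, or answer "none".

Head-to-head results (19 council members):
Plan B–Option III: Option III 15–4.
Plan B vs Plan F: Plan B preferred on 4+4 = 8 ballots; Plan F wins 11–8.
Plan B vs Option IV: Plan B preferred on 4+5+4 = 13 ballots; Plan B wins 13–6.
Plan B–Option I: Plan B 10–9.
Option III vs Plan F: Option III preferred on 5+4 = 9 ballots; Plan F wins 10–9.
Option III–Option IV: Option IV 10–9.
Option III vs Option I: Option III preferred on 6 ballots; Option I wins 13–6.
Plan F vs Option IV: 4+5 = 9 for Plan F, 10 for Option IV — Option IV by 10–9.
Plan F vs Option I: Plan F, 10–9.
Option IV vs Option I: Option IV is ranked higher on 6+4 = 10 ballots, Option I on 9. Option IV wins 10–9.
Every option wins at least one matchup (Plan B beats Option IV; Option III beats Plan B; Plan F beats Plan B; Option IV beats Option III; Option I beats Option III), so there is no Condorcet loser.

none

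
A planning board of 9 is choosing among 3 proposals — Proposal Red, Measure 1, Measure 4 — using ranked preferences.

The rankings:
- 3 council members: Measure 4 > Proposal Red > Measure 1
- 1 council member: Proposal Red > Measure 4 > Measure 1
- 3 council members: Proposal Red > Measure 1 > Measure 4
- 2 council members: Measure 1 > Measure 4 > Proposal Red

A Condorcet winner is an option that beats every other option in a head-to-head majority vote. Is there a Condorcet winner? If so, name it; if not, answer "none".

Pairwise majorities:
Proposal Red vs Measure 1: Proposal Red wins 7–2.
Proposal Red vs Measure 4: Measure 4, 5–4.
Measure 1 vs Measure 4: Measure 1 wins 5–4.
Every option loses at least once (Proposal Red loses to Measure 4; Measure 1 loses to Proposal Red; Measure 4 loses to Measure 1). The majority relation contains the cycle Proposal Red → Measure 1 → Measure 4 → Proposal Red, so there is no Condorcet winner.

none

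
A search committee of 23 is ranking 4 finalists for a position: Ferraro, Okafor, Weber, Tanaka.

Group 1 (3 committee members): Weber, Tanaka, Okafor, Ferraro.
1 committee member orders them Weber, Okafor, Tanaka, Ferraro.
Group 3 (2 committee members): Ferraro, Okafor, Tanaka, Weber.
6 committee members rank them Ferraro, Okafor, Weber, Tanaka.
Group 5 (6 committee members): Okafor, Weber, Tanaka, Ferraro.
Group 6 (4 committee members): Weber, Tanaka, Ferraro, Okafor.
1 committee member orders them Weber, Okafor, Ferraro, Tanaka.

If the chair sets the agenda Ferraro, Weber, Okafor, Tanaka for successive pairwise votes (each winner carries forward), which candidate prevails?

Okafor

Round 1: Ferraro vs Weber — 8–15, Weber advances.
Round 2: Weber vs Okafor — 9–14, Okafor advances.
Round 3: Okafor vs Tanaka — 16–7, Okafor advances.
The agenda winner is Okafor.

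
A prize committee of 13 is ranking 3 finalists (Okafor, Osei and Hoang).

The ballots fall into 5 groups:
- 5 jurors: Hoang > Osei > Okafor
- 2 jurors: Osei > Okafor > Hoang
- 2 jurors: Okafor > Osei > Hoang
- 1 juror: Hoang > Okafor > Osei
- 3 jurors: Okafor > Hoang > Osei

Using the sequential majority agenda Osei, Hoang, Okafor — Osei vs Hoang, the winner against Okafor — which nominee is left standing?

Okafor

Round 1: Osei vs Hoang — 4–9, Hoang advances.
Round 2: Hoang vs Okafor — 6–7, Okafor advances.
The agenda winner is Okafor.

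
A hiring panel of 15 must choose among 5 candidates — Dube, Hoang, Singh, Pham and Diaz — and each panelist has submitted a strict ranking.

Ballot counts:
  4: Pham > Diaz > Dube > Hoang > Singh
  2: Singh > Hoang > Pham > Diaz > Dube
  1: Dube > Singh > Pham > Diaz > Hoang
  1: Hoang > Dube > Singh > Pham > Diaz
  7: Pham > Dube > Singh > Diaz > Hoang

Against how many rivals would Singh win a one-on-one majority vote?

2

Singh against each rival (15 committee members):
Singh vs Dube: Dube, 13–2.
Singh vs Hoang: 10 to 5, Singh.
Singh vs Pham: Pham, 11–4.
Singh vs Diaz: 2+1+1+7 = 11 for Singh, 4 for Diaz — Singh by 11–4.
Singh beats Hoang, Diaz; loses to Dube, Pham — 2 pairwise wins.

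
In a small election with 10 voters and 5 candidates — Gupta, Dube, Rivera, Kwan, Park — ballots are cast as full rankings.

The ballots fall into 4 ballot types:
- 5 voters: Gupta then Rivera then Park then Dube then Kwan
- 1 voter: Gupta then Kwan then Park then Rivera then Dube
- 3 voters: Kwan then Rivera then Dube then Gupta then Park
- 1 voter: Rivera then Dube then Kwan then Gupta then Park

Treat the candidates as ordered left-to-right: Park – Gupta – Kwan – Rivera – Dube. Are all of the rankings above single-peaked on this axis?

no

Axis positions: Park=1, Gupta=2, Kwan=3, Rivera=4, Dube=5.
Ballot type 1: ranking walks positions 2-4-1-5-3; Rivera is ranked above Kwan even though Kwan lies between Rivera and the peak Gupta on the axis — preferences dip and rise again. Not single-peaked.
Ballot type 2 (peak Gupta at position 2): ranking walks positions 2-3-1-4-5, expanding outward from the peak — single-peaked.
Ballot type 3 (peak Kwan at position 3): ranking walks positions 3-4-5-2-1, expanding outward from the peak — single-peaked.
Ballot type 4 (peak Rivera at position 4): ranking walks positions 4-5-3-2-1, expanding outward from the peak — single-peaked.
Ballot type 1 violates single-peakedness, so the profile is not single-peaked on this axis.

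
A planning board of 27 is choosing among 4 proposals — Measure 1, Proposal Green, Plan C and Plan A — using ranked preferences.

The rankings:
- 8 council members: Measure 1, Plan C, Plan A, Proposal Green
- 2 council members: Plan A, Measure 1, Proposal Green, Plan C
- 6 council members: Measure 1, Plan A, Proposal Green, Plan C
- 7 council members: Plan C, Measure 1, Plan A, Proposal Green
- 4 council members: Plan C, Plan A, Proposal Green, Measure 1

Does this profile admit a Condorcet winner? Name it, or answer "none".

Check each pair by majority over 27 ballots:
Measure 1 vs Proposal Green: Measure 1, 23–4.
Measure 1–Plan C: Measure 1 16–11.
Measure 1–Plan A: Measure 1 21–6.
Proposal Green–Plan C: Plan C 19–8.
Proposal Green vs Plan A: Plan A wins 27–0.
Plan C vs Plan A: Plan C wins 19–8.
Measure 1 defeats every rival head-to-head and is the Condorcet winner.

Measure 1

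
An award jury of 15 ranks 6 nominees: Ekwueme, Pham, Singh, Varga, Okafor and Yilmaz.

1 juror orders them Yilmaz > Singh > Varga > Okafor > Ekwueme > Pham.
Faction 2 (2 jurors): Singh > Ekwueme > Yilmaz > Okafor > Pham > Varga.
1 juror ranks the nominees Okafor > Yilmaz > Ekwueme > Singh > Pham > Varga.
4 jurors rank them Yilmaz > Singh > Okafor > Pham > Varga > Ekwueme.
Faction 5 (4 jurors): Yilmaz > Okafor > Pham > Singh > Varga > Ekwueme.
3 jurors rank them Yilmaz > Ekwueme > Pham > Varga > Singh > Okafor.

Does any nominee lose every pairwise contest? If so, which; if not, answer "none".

Pairwise majorities:
Ekwueme vs Pham: Pham wins 8–7.
Ekwueme vs Singh: Singh wins 11–4.
Ekwueme vs Varga: Varga wins 9–6.
Ekwueme vs Okafor: Okafor, 10–5.
Ekwueme–Yilmaz: Yilmaz 13–2.
Pham vs Singh: Pham is ranked higher on 4+3 = 7 ballots, Singh on 8. Singh wins 8–7.
Pham vs Varga: Pham preferred on 2+1+4+4+3 = 14 ballots; Pham wins 14–1.
Pham–Okafor: Okafor 12–3.
Pham vs Yilmaz: 0 for Pham, 15 for Yilmaz — Yilmaz by 15–0.
Singh vs Varga: Singh is ranked higher on 1+2+1+4+4 = 12 ballots, Varga on 3. Singh wins 12–3.
Singh vs Okafor: Singh wins 10–5.
Singh–Yilmaz: Yilmaz 13–2.
Varga vs Okafor: Varga preferred on 1+3 = 4 ballots; Okafor wins 11–4.
Varga vs Yilmaz: 0 for Varga, 15 for Yilmaz — Yilmaz by 15–0.
Okafor vs Yilmaz: Yilmaz, 14–1.
Only Ekwueme has no wins; Ekwueme is the Condorcet loser.

Ekwueme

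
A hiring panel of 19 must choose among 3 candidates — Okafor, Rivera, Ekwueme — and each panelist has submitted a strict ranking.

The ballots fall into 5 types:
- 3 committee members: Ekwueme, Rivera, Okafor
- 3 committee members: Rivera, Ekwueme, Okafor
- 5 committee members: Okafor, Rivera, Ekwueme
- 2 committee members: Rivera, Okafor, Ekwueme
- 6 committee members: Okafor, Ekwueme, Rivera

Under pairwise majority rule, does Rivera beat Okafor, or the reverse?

Ballots ranking Rivera above Okafor: 3 + 3 + 2 = 8.
Ballots ranking Okafor above Rivera: 19 − 8 = 11.
Okafor wins the head-to-head 11–8.

Okafor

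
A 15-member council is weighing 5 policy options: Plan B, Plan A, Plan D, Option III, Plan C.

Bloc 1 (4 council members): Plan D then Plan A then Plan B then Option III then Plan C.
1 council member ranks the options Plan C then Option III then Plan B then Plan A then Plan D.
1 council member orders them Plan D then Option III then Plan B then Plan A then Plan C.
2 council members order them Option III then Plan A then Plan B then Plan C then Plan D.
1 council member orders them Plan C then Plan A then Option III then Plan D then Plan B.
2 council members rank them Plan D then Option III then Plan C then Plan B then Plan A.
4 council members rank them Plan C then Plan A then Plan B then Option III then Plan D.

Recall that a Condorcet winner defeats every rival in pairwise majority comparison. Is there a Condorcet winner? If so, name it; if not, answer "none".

none

Check each pair by majority over 15 ballots:
Plan B–Plan A: Plan A 11–4.
Plan B vs Plan D: Plan D, 8–7.
Plan B vs Option III: Plan B, 8–7.
Plan B–Plan C: Plan C 8–7.
Plan A vs Plan D: Plan A, 8–7.
Plan A–Option III: Plan A 9–6.
Plan A–Plan C: Plan C 8–7.
Plan D vs Option III: Option III, 8–7.
Plan D vs Plan C: Plan C wins 8–7.
Option III–Plan C: Option III 9–6.
Every option loses at least once (Plan B loses to Plan A; Plan A loses to Plan C; Plan D loses to Plan A; Option III loses to Plan B; Plan C loses to Option III). The majority relation contains the cycle Plan B > Option III > Plan D > Plan B, so there is no Condorcet winner.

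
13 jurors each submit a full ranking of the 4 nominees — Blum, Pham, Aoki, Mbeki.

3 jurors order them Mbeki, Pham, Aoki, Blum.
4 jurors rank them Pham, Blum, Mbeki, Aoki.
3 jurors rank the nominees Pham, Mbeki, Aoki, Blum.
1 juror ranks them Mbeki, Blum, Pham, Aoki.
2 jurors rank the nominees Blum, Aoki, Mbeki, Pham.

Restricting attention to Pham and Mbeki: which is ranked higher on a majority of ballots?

Ballots ranking Pham above Mbeki: 4 + 3 = 7.
Ballots ranking Mbeki above Pham: 13 − 7 = 6.
Pham wins the head-to-head 7–6.

Pham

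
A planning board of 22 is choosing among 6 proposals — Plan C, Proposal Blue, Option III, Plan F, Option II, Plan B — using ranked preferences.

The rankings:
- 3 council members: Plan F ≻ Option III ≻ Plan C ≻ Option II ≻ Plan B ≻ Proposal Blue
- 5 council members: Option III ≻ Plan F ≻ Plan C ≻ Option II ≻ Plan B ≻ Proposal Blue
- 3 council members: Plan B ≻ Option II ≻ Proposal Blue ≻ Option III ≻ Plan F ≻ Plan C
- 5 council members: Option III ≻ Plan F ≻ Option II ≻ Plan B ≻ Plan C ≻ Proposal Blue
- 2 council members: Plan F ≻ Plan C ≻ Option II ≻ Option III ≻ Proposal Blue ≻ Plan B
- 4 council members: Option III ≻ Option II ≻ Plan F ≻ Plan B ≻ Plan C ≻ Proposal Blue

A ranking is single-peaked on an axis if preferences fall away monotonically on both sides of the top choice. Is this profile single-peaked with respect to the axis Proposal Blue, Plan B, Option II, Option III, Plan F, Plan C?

no

Axis positions: Proposal Blue=1, Plan B=2, Option II=3, Option III=4, Plan F=5, Plan C=6.
Bloc 1 (peak Plan F at position 5): ranking walks positions 5-4-6-3-2-1, expanding outward from the peak — single-peaked.
Bloc 2 (peak Option III at position 4): ranking walks positions 4-5-6-3-2-1, expanding outward from the peak — single-peaked.
Bloc 3 (peak Plan B at position 2): ranking walks positions 2-3-1-4-5-6, expanding outward from the peak — single-peaked.
Bloc 4 (peak Option III at position 4): ranking walks positions 4-5-3-2-6-1, expanding outward from the peak — single-peaked.
Bloc 5: ranking walks positions 5-6-3-4-1-2; Option II is ranked above Option III even though Option III lies between Option II and the peak Plan F on the axis — preferences dip and rise again. Not single-peaked.
Bloc 6 (peak Option III at position 4): ranking walks positions 4-3-5-2-6-1, expanding outward from the peak — single-peaked.
Bloc 5 violates single-peakedness, so the profile is not single-peaked on this axis.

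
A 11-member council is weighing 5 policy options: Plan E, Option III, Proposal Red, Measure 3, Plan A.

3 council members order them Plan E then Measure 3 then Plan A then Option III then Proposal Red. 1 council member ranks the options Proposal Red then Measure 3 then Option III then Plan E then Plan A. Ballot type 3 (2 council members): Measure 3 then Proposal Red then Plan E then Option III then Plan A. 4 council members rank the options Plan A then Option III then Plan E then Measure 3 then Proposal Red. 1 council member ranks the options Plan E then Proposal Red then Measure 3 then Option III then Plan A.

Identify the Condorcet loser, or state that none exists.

Head-to-head results (11 council members):
Plan E vs Option III: Plan E, 6–5.
Plan E vs Proposal Red: Plan E is ranked higher on 3+4+1 = 8 ballots, Proposal Red on 3. Plan E wins 8–3.
Plan E vs Measure 3: 3+4+1 = 8 for Plan E, 3 for Measure 3 — Plan E by 8–3.
Plan E–Plan A: Plan E 7–4.
Option III vs Proposal Red: Option III, 7–4.
Option III vs Measure 3: 4 to 7, Measure 3.
Option III vs Plan A: 4 to 7, Plan A.
Proposal Red vs Measure 3: Proposal Red preferred on 1+1 = 2 ballots; Measure 3 wins 9–2.
Proposal Red vs Plan A: Proposal Red is ranked higher on 1+2+1 = 4 ballots, Plan A on 7. Plan A wins 7–4.
Measure 3 vs Plan A: 3+1+2+1 = 7 for Measure 3, 4 for Plan A — Measure 3 by 7–4.
Proposal Red is beaten in every head-to-head and is the Condorcet loser.

Proposal Red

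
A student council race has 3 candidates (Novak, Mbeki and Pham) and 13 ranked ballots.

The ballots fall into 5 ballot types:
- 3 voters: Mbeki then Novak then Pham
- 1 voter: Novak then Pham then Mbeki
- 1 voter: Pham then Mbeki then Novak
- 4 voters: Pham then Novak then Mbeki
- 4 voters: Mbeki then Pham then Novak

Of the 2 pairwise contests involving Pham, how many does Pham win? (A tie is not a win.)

1

Pham against each rival (13 voters):
Pham vs Novak: Pham, 9–4.
Pham–Mbeki: Mbeki 7–6.
Pham beats Novak; loses to Mbeki — 1 pairwise win.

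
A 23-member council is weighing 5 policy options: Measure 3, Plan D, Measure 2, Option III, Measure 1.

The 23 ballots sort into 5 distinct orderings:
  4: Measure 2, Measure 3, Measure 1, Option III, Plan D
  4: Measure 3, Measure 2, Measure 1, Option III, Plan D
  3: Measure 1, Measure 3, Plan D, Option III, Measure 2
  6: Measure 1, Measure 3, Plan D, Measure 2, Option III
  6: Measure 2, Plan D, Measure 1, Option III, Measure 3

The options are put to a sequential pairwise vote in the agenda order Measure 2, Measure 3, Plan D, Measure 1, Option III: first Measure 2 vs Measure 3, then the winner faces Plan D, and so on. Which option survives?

Measure 1

Round 1: Measure 2 vs Measure 3 — 10–13, Measure 3 advances.
Round 2: Measure 3 vs Plan D — 17–6, Measure 3 advances.
Round 3: Measure 3 vs Measure 1 — 8–15, Measure 1 advances.
Round 4: Measure 1 vs Option III — 23–0, Measure 1 advances.
The agenda winner is Measure 1.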